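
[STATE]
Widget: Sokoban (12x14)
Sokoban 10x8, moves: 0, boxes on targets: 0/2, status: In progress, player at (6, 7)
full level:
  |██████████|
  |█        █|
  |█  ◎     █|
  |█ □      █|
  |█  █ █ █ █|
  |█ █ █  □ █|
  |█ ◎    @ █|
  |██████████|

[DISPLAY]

██████████  
█        █  
█  ◎     █  
█ □      █  
█  █ █ █ █  
█ █ █  □ █  
█ ◎    @ █  
██████████  
Moves: 0  0/
            
            
            
            
            


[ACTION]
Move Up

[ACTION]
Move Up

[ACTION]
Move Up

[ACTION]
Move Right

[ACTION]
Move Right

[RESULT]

██████████  
█        █  
█  ◎     █  
█ □      █  
█  █ █ █ █  
█ █ █  □ █  
█ ◎     @█  
██████████  
Moves: 1  0/
            
            
            
            
            


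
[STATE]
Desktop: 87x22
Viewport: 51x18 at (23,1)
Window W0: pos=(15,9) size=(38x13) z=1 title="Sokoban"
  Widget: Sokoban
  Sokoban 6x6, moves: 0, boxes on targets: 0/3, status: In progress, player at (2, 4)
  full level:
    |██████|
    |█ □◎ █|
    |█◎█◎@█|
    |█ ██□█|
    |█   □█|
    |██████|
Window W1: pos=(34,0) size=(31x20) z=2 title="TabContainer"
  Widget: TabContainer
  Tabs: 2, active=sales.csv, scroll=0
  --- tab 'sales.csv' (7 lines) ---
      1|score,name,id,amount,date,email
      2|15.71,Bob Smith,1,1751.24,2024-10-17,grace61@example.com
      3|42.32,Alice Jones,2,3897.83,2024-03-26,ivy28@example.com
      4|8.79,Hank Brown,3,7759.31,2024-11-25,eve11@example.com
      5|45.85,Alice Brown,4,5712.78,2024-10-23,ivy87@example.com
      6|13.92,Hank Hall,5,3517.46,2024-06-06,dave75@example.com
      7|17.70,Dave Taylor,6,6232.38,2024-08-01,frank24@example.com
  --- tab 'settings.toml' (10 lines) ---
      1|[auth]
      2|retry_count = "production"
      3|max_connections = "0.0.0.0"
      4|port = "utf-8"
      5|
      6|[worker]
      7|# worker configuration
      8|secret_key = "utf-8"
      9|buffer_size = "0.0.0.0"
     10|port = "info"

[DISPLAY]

           ┃ TabContainer                ┃         
           ┠─────────────────────────────┨         
           ┃[sales.csv]│ settings.toml   ┃         
           ┃─────────────────────────────┃         
           ┃score,name,id,amount,date,ema┃         
           ┃15.71,Bob Smith,1,1751.24,202┃         
           ┃42.32,Alice Jones,2,3897.83,2┃         
           ┃8.79,Hank Brown,3,7759.31,202┃         
━━━━━━━━━━━┃45.85,Alice Brown,4,5712.78,2┃         
n          ┃13.92,Hank Hall,5,3517.46,202┃         
───────────┃17.70,Dave Taylor,6,6232.38,2┃         
           ┃                             ┃         
           ┃                             ┃         
           ┃                             ┃         
           ┃                             ┃         
           ┃                             ┃         
           ┃                             ┃         
0  0/3     ┃                             ┃         


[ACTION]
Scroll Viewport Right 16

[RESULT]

TabContainer                ┃                      
────────────────────────────┨                      
sales.csv]│ settings.toml   ┃                      
────────────────────────────┃                      
core,name,id,amount,date,ema┃                      
5.71,Bob Smith,1,1751.24,202┃                      
2.32,Alice Jones,2,3897.83,2┃                      
.79,Hank Brown,3,7759.31,202┃                      
5.85,Alice Brown,4,5712.78,2┃                      
3.92,Hank Hall,5,3517.46,202┃                      
7.70,Dave Taylor,6,6232.38,2┃                      
                            ┃                      
                            ┃                      
                            ┃                      
                            ┃                      
                            ┃                      
                            ┃                      
                            ┃                      


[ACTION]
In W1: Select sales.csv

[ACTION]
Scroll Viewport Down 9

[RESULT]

────────────────────────────┃                      
core,name,id,amount,date,ema┃                      
5.71,Bob Smith,1,1751.24,202┃                      
2.32,Alice Jones,2,3897.83,2┃                      
.79,Hank Brown,3,7759.31,202┃                      
5.85,Alice Brown,4,5712.78,2┃                      
3.92,Hank Hall,5,3517.46,202┃                      
7.70,Dave Taylor,6,6232.38,2┃                      
                            ┃                      
                            ┃                      
                            ┃                      
                            ┃                      
                            ┃                      
                            ┃                      
                            ┃                      
━━━━━━━━━━━━━━━━━━━━━━━━━━━━┛                      
                ┃                                  
━━━━━━━━━━━━━━━━┛                                  


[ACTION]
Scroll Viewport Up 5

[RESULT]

━━━━━━━━━━━━━━━━━━━━━━━━━━━━┓                      
TabContainer                ┃                      
────────────────────────────┨                      
sales.csv]│ settings.toml   ┃                      
────────────────────────────┃                      
core,name,id,amount,date,ema┃                      
5.71,Bob Smith,1,1751.24,202┃                      
2.32,Alice Jones,2,3897.83,2┃                      
.79,Hank Brown,3,7759.31,202┃                      
5.85,Alice Brown,4,5712.78,2┃                      
3.92,Hank Hall,5,3517.46,202┃                      
7.70,Dave Taylor,6,6232.38,2┃                      
                            ┃                      
                            ┃                      
                            ┃                      
                            ┃                      
                            ┃                      
                            ┃                      


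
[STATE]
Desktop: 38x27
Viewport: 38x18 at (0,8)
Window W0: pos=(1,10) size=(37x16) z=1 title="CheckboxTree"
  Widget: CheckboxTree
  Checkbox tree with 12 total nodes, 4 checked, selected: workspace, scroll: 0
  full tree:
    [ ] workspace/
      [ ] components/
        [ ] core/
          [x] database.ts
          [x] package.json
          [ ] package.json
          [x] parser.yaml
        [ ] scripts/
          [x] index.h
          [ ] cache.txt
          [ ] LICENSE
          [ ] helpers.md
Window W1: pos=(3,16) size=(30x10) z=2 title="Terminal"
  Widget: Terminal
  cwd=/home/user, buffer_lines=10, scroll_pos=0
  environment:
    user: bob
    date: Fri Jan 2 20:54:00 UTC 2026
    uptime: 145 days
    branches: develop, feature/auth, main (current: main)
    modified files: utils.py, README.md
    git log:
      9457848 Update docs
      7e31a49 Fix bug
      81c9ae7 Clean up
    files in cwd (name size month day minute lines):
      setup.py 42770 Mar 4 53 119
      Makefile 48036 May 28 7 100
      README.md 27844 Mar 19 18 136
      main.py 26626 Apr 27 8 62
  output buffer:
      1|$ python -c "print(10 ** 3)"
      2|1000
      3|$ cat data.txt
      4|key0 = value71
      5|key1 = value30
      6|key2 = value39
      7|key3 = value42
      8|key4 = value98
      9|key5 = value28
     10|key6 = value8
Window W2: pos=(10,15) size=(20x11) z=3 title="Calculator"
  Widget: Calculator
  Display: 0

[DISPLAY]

                                      
                                      
 ┏━━━━━━━━━━━━━━━━━━━━━━━━━━━━━━━━━━━┓
 ┃ CheckboxTree                      ┃
 ┠───────────────────────────────────┨
 ┃>[-] workspace/                    ┃
 ┃   [-] components/                 ┃
 ┃     [-]┏━━━━━━━━━━━━━━━━━━┓       ┃
 ┃ ┏━━━━━━┃ Calculator       ┃━━┓    ┃
 ┃ ┃ Termi┠──────────────────┨  ┃    ┃
 ┃ ┠──────┃                 0┃──┨    ┃
 ┃ ┃$ pyth┃┌───┬───┬───┬───┐ ┃)"┃    ┃
 ┃ ┃1000  ┃│ 7 │ 8 │ 9 │ ÷ │ ┃  ┃    ┃
 ┃ ┃$ cat ┃├───┼───┼───┼───┤ ┃  ┃    ┃
 ┃ ┃key0 =┃│ 4 │ 5 │ 6 │ × │ ┃  ┃    ┃
 ┃ ┃key1 =┃├───┼───┼───┼───┤ ┃  ┃    ┃
 ┃ ┃key2 =┃│ 1 │ 2 │ 3 │ - │ ┃  ┃    ┃
 ┗━┗━━━━━━┗━━━━━━━━━━━━━━━━━━┛━━┛━━━━┛


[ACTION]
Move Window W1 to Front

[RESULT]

                                      
                                      
 ┏━━━━━━━━━━━━━━━━━━━━━━━━━━━━━━━━━━━┓
 ┃ CheckboxTree                      ┃
 ┠───────────────────────────────────┨
 ┃>[-] workspace/                    ┃
 ┃   [-] components/                 ┃
 ┃     [-]┏━━━━━━━━━━━━━━━━━━┓       ┃
 ┃ ┏━━━━━━━━━━━━━━━━━━━━━━━━━━━━┓    ┃
 ┃ ┃ Terminal                   ┃    ┃
 ┃ ┠────────────────────────────┨    ┃
 ┃ ┃$ python -c "print(10 ** 3)"┃    ┃
 ┃ ┃1000                        ┃    ┃
 ┃ ┃$ cat data.txt              ┃    ┃
 ┃ ┃key0 = value71              ┃    ┃
 ┃ ┃key1 = value30              ┃    ┃
 ┃ ┃key2 = value39              ┃    ┃
 ┗━┗━━━━━━━━━━━━━━━━━━━━━━━━━━━━┛━━━━┛


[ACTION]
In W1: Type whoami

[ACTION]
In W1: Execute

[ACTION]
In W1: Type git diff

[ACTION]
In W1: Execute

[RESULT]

                                      
                                      
 ┏━━━━━━━━━━━━━━━━━━━━━━━━━━━━━━━━━━━┓
 ┃ CheckboxTree                      ┃
 ┠───────────────────────────────────┨
 ┃>[-] workspace/                    ┃
 ┃   [-] components/                 ┃
 ┃     [-]┏━━━━━━━━━━━━━━━━━━┓       ┃
 ┃ ┏━━━━━━━━━━━━━━━━━━━━━━━━━━━━┓    ┃
 ┃ ┃ Terminal                   ┃    ┃
 ┃ ┠────────────────────────────┨    ┃
 ┃ ┃--- a/main.py               ┃    ┃
 ┃ ┃+++ b/main.py               ┃    ┃
 ┃ ┃@@ -1,3 +1,4 @@             ┃    ┃
 ┃ ┃+# updated                  ┃    ┃
 ┃ ┃ import sys                 ┃    ┃
 ┃ ┃$ █                         ┃    ┃
 ┗━┗━━━━━━━━━━━━━━━━━━━━━━━━━━━━┛━━━━┛


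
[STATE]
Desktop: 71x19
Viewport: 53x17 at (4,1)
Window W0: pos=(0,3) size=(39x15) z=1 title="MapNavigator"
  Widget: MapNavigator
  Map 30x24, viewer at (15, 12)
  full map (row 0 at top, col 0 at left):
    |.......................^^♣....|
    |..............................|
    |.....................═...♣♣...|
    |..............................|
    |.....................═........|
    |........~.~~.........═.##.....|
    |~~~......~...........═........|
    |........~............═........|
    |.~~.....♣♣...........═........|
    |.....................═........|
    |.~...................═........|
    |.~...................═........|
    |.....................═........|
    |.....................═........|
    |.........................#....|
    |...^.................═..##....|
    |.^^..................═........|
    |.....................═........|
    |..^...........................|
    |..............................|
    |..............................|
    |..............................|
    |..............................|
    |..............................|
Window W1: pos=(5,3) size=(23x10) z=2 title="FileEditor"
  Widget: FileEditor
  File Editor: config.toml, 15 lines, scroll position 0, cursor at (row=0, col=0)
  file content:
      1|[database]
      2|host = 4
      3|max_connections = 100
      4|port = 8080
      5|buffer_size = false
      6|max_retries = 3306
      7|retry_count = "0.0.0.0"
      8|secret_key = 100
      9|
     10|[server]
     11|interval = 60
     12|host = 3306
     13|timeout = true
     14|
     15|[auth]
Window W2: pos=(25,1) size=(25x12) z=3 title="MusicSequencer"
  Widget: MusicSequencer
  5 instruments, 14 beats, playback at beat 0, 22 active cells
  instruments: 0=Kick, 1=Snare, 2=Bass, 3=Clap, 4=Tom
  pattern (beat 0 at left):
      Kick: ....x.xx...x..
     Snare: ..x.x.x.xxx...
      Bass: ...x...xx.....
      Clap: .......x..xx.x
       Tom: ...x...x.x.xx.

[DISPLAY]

                     ┏━━━━━━━━━━━━━━━━━━━━━━━┓       
                     ┃ MusicSequencer        ┃       
━┏━━━━━━━━━━━━━━━━━━━┠───────────────────────┨       
p┃ FileEditor        ┃      ▼1234567890123   ┃       
─┠───────────────────┃  Kick····█·██···█··   ┃       
.┃█database]         ┃ Snare··█·█·█·███···   ┃       
.┃host = 4           ┃  Bass···█···██·····   ┃       
.┃max_connections = 1┃  Clap·······█··██·█   ┃       
.┃port = 8080        ┃   Tom···█···█·█·██·   ┃       
.┃buffer_size = false┃                       ┃       
.┃max_retries = 3306 ┃                       ┃       
.┗━━━━━━━━━━━━━━━━━━━┗━━━━━━━━━━━━━━━━━━━━━━━┛       
.........................#....    ┃                  
...^.................═..##....    ┃                  
.^^..................═........    ┃                  
.....................═........    ┃                  
━━━━━━━━━━━━━━━━━━━━━━━━━━━━━━━━━━┛                  


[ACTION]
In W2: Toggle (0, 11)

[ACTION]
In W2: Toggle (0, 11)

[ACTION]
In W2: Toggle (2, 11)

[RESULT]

                     ┏━━━━━━━━━━━━━━━━━━━━━━━┓       
                     ┃ MusicSequencer        ┃       
━┏━━━━━━━━━━━━━━━━━━━┠───────────────────────┨       
p┃ FileEditor        ┃      ▼1234567890123   ┃       
─┠───────────────────┃  Kick····█·██···█··   ┃       
.┃█database]         ┃ Snare··█·█·█·███···   ┃       
.┃host = 4           ┃  Bass···█···██··█··   ┃       
.┃max_connections = 1┃  Clap·······█··██·█   ┃       
.┃port = 8080        ┃   Tom···█···█·█·██·   ┃       
.┃buffer_size = false┃                       ┃       
.┃max_retries = 3306 ┃                       ┃       
.┗━━━━━━━━━━━━━━━━━━━┗━━━━━━━━━━━━━━━━━━━━━━━┛       
.........................#....    ┃                  
...^.................═..##....    ┃                  
.^^..................═........    ┃                  
.....................═........    ┃                  
━━━━━━━━━━━━━━━━━━━━━━━━━━━━━━━━━━┛                  


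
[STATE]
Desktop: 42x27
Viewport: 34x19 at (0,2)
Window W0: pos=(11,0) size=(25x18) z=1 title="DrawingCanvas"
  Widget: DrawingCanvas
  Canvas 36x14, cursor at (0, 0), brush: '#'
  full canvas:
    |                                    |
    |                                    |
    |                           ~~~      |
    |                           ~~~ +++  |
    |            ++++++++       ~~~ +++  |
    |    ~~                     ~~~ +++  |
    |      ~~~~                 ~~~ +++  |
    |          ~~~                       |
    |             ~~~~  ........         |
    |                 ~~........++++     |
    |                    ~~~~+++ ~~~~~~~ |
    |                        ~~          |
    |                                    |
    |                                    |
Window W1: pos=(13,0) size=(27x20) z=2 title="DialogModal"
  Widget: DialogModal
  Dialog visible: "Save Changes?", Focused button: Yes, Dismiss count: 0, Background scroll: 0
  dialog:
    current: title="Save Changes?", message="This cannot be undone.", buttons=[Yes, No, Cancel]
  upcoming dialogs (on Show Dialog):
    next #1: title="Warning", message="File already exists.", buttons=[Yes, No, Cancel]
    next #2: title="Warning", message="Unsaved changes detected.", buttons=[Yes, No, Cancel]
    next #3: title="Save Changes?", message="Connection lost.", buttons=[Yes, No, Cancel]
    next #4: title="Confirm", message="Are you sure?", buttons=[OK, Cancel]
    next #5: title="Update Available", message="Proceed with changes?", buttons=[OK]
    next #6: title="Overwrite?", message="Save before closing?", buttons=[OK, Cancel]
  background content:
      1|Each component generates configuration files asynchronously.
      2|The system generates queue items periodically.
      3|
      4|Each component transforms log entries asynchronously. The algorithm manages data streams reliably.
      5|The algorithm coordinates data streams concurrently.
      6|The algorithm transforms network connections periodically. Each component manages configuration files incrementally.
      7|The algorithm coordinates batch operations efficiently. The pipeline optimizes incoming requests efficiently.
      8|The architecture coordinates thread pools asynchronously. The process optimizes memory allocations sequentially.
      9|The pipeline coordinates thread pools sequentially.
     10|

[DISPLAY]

           ┠─┠────────────────────
           ┃+┃Each component gener
           ┃ ┃The system generates
           ┃ ┃                    
           ┃ ┃Each component trans
           ┃ ┃The algorithm coordi
           ┃ ┃Th┌─────────────────
           ┃ ┃Th│   Save Changes? 
           ┃ ┃Th│This cannot be un
           ┃ ┃Th│[Yes]  No   Cance
           ┃ ┃  └─────────────────
           ┃ ┃                    
           ┃ ┃                    
           ┃ ┃                    
           ┃ ┃                    
           ┗━┃                    
             ┃                    
             ┗━━━━━━━━━━━━━━━━━━━━
                                  


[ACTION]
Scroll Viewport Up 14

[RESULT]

           ┏━┏━━━━━━━━━━━━━━━━━━━━
           ┃ ┃ DialogModal        
           ┠─┠────────────────────
           ┃+┃Each component gener
           ┃ ┃The system generates
           ┃ ┃                    
           ┃ ┃Each component trans
           ┃ ┃The algorithm coordi
           ┃ ┃Th┌─────────────────
           ┃ ┃Th│   Save Changes? 
           ┃ ┃Th│This cannot be un
           ┃ ┃Th│[Yes]  No   Cance
           ┃ ┃  └─────────────────
           ┃ ┃                    
           ┃ ┃                    
           ┃ ┃                    
           ┃ ┃                    
           ┗━┃                    
             ┃                    


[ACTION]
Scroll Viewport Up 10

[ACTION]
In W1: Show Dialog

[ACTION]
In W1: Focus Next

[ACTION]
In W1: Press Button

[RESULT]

           ┏━┏━━━━━━━━━━━━━━━━━━━━
           ┃ ┃ DialogModal        
           ┠─┠────────────────────
           ┃+┃Each component gener
           ┃ ┃The system generates
           ┃ ┃                    
           ┃ ┃Each component trans
           ┃ ┃The algorithm coordi
           ┃ ┃The algorithm transf
           ┃ ┃The algorithm coordi
           ┃ ┃The architecture coo
           ┃ ┃The pipeline coordin
           ┃ ┃                    
           ┃ ┃                    
           ┃ ┃                    
           ┃ ┃                    
           ┃ ┃                    
           ┗━┃                    
             ┃                    


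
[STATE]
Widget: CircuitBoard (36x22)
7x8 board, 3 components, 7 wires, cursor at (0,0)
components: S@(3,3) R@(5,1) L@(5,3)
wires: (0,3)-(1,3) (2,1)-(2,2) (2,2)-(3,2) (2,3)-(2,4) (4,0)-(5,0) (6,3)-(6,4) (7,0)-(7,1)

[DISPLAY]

   0 1 2 3 4 5 6                    
0  [.]          ·                   
                │                   
1               ·                   
                                    
2       · ─ ·   · ─ ·               
            │                       
3           ·   S                   
                                    
4   ·                               
    │                               
5   ·   R       L                   
                                    
6               · ─ ·               
                                    
7   · ─ ·                           
Cursor: (0,0)                       
                                    
                                    
                                    
                                    
                                    


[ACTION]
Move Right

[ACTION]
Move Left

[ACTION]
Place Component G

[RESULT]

   0 1 2 3 4 5 6                    
0  [G]          ·                   
                │                   
1               ·                   
                                    
2       · ─ ·   · ─ ·               
            │                       
3           ·   S                   
                                    
4   ·                               
    │                               
5   ·   R       L                   
                                    
6               · ─ ·               
                                    
7   · ─ ·                           
Cursor: (0,0)                       
                                    
                                    
                                    
                                    
                                    


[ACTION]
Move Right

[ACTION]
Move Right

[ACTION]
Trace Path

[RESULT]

   0 1 2 3 4 5 6                    
0   G      [.]  ·                   
                │                   
1               ·                   
                                    
2       · ─ ·   · ─ ·               
            │                       
3           ·   S                   
                                    
4   ·                               
    │                               
5   ·   R       L                   
                                    
6               · ─ ·               
                                    
7   · ─ ·                           
Cursor: (0,2)  Trace: No connections
                                    
                                    
                                    
                                    
                                    


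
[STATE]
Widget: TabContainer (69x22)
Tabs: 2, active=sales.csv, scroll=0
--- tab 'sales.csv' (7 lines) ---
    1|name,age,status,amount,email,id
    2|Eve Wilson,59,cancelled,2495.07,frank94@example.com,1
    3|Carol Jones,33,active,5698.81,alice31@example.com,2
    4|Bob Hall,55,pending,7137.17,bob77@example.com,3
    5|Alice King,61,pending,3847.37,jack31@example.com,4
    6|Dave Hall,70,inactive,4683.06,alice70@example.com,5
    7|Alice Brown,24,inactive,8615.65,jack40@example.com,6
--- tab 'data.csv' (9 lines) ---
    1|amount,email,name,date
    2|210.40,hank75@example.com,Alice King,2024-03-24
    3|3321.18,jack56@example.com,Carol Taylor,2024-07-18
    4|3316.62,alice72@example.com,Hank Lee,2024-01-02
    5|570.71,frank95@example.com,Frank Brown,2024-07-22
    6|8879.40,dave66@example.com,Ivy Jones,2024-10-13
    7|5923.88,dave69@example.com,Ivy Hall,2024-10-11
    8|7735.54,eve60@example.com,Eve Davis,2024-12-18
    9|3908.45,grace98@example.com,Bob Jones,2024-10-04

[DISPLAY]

[sales.csv]│ data.csv                                                
─────────────────────────────────────────────────────────────────────
name,age,status,amount,email,id                                      
Eve Wilson,59,cancelled,2495.07,frank94@example.com,1                
Carol Jones,33,active,5698.81,alice31@example.com,2                  
Bob Hall,55,pending,7137.17,bob77@example.com,3                      
Alice King,61,pending,3847.37,jack31@example.com,4                   
Dave Hall,70,inactive,4683.06,alice70@example.com,5                  
Alice Brown,24,inactive,8615.65,jack40@example.com,6                 
                                                                     
                                                                     
                                                                     
                                                                     
                                                                     
                                                                     
                                                                     
                                                                     
                                                                     
                                                                     
                                                                     
                                                                     
                                                                     


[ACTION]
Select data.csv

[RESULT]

 sales.csv │[data.csv]                                               
─────────────────────────────────────────────────────────────────────
amount,email,name,date                                               
210.40,hank75@example.com,Alice King,2024-03-24                      
3321.18,jack56@example.com,Carol Taylor,2024-07-18                   
3316.62,alice72@example.com,Hank Lee,2024-01-02                      
570.71,frank95@example.com,Frank Brown,2024-07-22                    
8879.40,dave66@example.com,Ivy Jones,2024-10-13                      
5923.88,dave69@example.com,Ivy Hall,2024-10-11                       
7735.54,eve60@example.com,Eve Davis,2024-12-18                       
3908.45,grace98@example.com,Bob Jones,2024-10-04                     
                                                                     
                                                                     
                                                                     
                                                                     
                                                                     
                                                                     
                                                                     
                                                                     
                                                                     
                                                                     
                                                                     


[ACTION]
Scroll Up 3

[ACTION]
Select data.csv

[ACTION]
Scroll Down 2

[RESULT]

 sales.csv │[data.csv]                                               
─────────────────────────────────────────────────────────────────────
3321.18,jack56@example.com,Carol Taylor,2024-07-18                   
3316.62,alice72@example.com,Hank Lee,2024-01-02                      
570.71,frank95@example.com,Frank Brown,2024-07-22                    
8879.40,dave66@example.com,Ivy Jones,2024-10-13                      
5923.88,dave69@example.com,Ivy Hall,2024-10-11                       
7735.54,eve60@example.com,Eve Davis,2024-12-18                       
3908.45,grace98@example.com,Bob Jones,2024-10-04                     
                                                                     
                                                                     
                                                                     
                                                                     
                                                                     
                                                                     
                                                                     
                                                                     
                                                                     
                                                                     
                                                                     
                                                                     
                                                                     


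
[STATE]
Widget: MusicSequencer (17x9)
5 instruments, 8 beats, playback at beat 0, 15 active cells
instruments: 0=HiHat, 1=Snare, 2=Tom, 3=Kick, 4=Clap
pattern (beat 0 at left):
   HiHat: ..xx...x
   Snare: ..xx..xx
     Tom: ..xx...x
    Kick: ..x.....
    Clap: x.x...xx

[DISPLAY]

      ▼1234567   
 HiHat··██···█   
 Snare··██··██   
   Tom··██···█   
  Kick··█·····   
  Clap█·█···██   
                 
                 
                 


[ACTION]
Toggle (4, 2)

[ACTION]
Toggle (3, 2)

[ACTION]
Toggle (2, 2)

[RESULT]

      ▼1234567   
 HiHat··██···█   
 Snare··██··██   
   Tom···█···█   
  Kick········   
  Clap█·····██   
                 
                 
                 


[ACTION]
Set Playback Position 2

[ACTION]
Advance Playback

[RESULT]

      012▼4567   
 HiHat··██···█   
 Snare··██··██   
   Tom···█···█   
  Kick········   
  Clap█·····██   
                 
                 
                 


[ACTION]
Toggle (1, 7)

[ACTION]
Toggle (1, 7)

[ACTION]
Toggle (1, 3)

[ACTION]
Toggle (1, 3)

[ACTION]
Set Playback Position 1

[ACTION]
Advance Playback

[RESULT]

      01▼34567   
 HiHat··██···█   
 Snare··██··██   
   Tom···█···█   
  Kick········   
  Clap█·····██   
                 
                 
                 


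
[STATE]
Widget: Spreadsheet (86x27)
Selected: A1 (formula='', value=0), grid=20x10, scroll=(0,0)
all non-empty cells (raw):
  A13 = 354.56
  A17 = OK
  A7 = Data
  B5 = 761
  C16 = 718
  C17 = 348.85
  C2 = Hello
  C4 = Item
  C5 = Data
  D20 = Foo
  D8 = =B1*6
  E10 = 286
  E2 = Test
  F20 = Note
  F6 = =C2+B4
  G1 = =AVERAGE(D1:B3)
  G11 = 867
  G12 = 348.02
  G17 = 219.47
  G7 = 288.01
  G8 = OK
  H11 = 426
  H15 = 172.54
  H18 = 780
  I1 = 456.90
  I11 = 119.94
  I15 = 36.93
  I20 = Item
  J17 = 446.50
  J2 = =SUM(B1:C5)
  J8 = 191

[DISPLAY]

A1:                                                                                   
       A       B       C       D       E       F       G       H       I       J      
--------------------------------------------------------------------------------------
  1      [0]       0       0       0       0       0       0       0  456.90       0  
  2        0       0Hello          0Test           0       0       0       0     761  
  3        0       0       0       0       0       0       0       0       0       0  
  4        0       0Item           0       0       0       0       0       0       0  
  5        0     761Data           0       0       0       0       0       0       0  
  6        0       0       0       0       0#ERR!          0       0       0       0  
  7 Data           0       0       0       0       0  288.01       0       0       0  
  8        0       0       0       0       0       0OK             0       0     191  
  9        0       0       0       0       0       0       0       0       0       0  
 10        0       0       0       0     286       0       0       0       0       0  
 11        0       0       0       0       0       0     867     426  119.94       0  
 12        0       0       0       0       0       0  348.02       0       0       0  
 13   354.56       0       0       0       0       0       0       0       0       0  
 14        0       0       0       0       0       0       0       0       0       0  
 15        0       0       0       0       0       0       0  172.54   36.93       0  
 16        0       0     718       0       0       0       0       0       0       0  
 17 OK             0  348.85       0       0       0  219.47       0       0  446.50  
 18        0       0       0       0       0       0       0     780       0       0  
 19        0       0       0       0       0       0       0       0       0       0  
 20        0       0       0Foo            0Note           0       0Item           0  
                                                                                      
                                                                                      
                                                                                      
                                                                                      


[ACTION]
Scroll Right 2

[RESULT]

A1:                                                                                   
       C       D       E       F       G       H       I       J                      
--------------------------------------------------------------------------------------
  1        0       0       0       0       0       0  456.90       0                  
  2 Hello          0Test           0       0       0       0     761                  
  3        0       0       0       0       0       0       0       0                  
  4 Item           0       0       0       0       0       0       0                  
  5 Data           0       0       0       0       0       0       0                  
  6        0       0       0#ERR!          0       0       0       0                  
  7        0       0       0       0  288.01       0       0       0                  
  8        0       0       0       0OK             0       0     191                  
  9        0       0       0       0       0       0       0       0                  
 10        0       0     286       0       0       0       0       0                  
 11        0       0       0       0     867     426  119.94       0                  
 12        0       0       0       0  348.02       0       0       0                  
 13        0       0       0       0       0       0       0       0                  
 14        0       0       0       0       0       0       0       0                  
 15        0       0       0       0       0  172.54   36.93       0                  
 16      718       0       0       0       0       0       0       0                  
 17   348.85       0       0       0  219.47       0       0  446.50                  
 18        0       0       0       0       0     780       0       0                  
 19        0       0       0       0       0       0       0       0                  
 20        0Foo            0Note           0       0Item           0                  
                                                                                      
                                                                                      
                                                                                      
                                                                                      


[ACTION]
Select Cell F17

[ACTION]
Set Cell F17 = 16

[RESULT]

F17: 16                                                                               
       C       D       E       F       G       H       I       J                      
--------------------------------------------------------------------------------------
  1        0       0       0       0       0       0  456.90       0                  
  2 Hello          0Test           0       0       0       0     761                  
  3        0       0       0       0       0       0       0       0                  
  4 Item           0       0       0       0       0       0       0                  
  5 Data           0       0       0       0       0       0       0                  
  6        0       0       0#ERR!          0       0       0       0                  
  7        0       0       0       0  288.01       0       0       0                  
  8        0       0       0       0OK             0       0     191                  
  9        0       0       0       0       0       0       0       0                  
 10        0       0     286       0       0       0       0       0                  
 11        0       0       0       0     867     426  119.94       0                  
 12        0       0       0       0  348.02       0       0       0                  
 13        0       0       0       0       0       0       0       0                  
 14        0       0       0       0       0       0       0       0                  
 15        0       0       0       0       0  172.54   36.93       0                  
 16      718       0       0       0       0       0       0       0                  
 17   348.85       0       0    [16]  219.47       0       0  446.50                  
 18        0       0       0       0       0     780       0       0                  
 19        0       0       0       0       0       0       0       0                  
 20        0Foo            0Note           0       0Item           0                  
                                                                                      
                                                                                      
                                                                                      
                                                                                      


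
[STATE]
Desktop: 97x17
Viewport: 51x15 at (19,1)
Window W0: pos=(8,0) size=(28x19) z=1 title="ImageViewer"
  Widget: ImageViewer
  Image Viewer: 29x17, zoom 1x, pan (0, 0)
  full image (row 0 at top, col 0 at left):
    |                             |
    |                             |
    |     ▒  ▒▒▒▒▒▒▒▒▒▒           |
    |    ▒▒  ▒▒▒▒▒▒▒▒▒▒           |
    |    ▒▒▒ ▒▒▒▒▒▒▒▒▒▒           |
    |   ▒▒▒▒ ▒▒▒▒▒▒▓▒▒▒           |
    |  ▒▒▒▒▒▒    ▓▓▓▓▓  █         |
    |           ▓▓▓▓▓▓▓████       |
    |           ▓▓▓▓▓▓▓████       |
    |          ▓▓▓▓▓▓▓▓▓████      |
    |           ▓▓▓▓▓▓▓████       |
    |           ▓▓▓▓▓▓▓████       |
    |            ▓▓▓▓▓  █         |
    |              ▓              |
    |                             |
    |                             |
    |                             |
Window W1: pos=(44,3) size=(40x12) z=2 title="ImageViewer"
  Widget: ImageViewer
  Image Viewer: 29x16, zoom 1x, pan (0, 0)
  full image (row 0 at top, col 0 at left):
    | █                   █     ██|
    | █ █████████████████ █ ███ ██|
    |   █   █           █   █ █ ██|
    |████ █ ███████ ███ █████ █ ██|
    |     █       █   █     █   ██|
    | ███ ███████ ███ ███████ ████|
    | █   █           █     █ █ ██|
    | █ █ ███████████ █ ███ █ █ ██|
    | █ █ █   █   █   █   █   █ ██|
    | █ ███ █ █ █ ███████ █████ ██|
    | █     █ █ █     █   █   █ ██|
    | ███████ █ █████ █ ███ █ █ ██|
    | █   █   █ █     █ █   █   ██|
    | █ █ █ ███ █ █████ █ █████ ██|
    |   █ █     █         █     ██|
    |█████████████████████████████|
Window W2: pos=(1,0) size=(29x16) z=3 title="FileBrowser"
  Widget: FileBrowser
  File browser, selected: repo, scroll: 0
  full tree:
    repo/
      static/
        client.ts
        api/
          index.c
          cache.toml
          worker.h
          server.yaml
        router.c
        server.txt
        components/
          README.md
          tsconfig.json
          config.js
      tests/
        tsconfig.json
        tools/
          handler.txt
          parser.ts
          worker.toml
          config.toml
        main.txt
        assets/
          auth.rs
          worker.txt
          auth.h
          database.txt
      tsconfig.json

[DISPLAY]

          ┃     ┃                                  
──────────┨─────┨                                  
          ┃     ┃        ┏━━━━━━━━━━━━━━━━━━━━━━━━━
          ┃     ┃        ┃ ImageViewer             
          ┃     ┃        ┠─────────────────────────
          ┃     ┃        ┃ █                   █   
          ┃     ┃        ┃ █ █████████████████ █ ██
          ┃     ┃        ┃   █   █           █   █ 
          ┃     ┃        ┃████ █ ███████ ███ █████ 
          ┃█    ┃        ┃     █       █   █     █ 
          ┃█    ┃        ┃ ███ ███████ ███ ███████ 
          ┃██   ┃        ┃ █   █           █     █ 
          ┃█    ┃        ┃ █ █ ███████████ █ ███ █ 
          ┃█    ┃        ┗━━━━━━━━━━━━━━━━━━━━━━━━━
━━━━━━━━━━┛     ┃                                  


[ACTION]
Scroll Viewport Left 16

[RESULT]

FileBrowser               ┃     ┃                  
──────────────────────────┨─────┨                  
 [-] repo/                ┃     ┃        ┏━━━━━━━━━
   [+] static/            ┃     ┃        ┃ ImageVie
   [+] tests/             ┃     ┃        ┠─────────
   tsconfig.json          ┃     ┃        ┃ █       
                          ┃     ┃        ┃ █ ██████
                          ┃     ┃        ┃   █   █ 
                          ┃     ┃        ┃████ █ ██
                          ┃█    ┃        ┃     █   
                          ┃█    ┃        ┃ ███ ████
                          ┃██   ┃        ┃ █   █   
                          ┃█    ┃        ┃ █ █ ████
                          ┃█    ┃        ┗━━━━━━━━━
━━━━━━━━━━━━━━━━━━━━━━━━━━┛     ┃                  


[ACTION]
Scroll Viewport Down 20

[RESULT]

──────────────────────────┨─────┨                  
 [-] repo/                ┃     ┃        ┏━━━━━━━━━
   [+] static/            ┃     ┃        ┃ ImageVie
   [+] tests/             ┃     ┃        ┠─────────
   tsconfig.json          ┃     ┃        ┃ █       
                          ┃     ┃        ┃ █ ██████
                          ┃     ┃        ┃   █   █ 
                          ┃     ┃        ┃████ █ ██
                          ┃█    ┃        ┃     █   
                          ┃█    ┃        ┃ ███ ████
                          ┃██   ┃        ┃ █   █   
                          ┃█    ┃        ┃ █ █ ████
                          ┃█    ┃        ┗━━━━━━━━━
━━━━━━━━━━━━━━━━━━━━━━━━━━┛     ┃                  
     ┃              ▓           ┃                  


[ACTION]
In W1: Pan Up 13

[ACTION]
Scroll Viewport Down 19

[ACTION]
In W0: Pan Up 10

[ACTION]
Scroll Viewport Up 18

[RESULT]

━━━━━━━━━━━━━━━━━━━━━━━━━━┓━━━━━┓                  
FileBrowser               ┃     ┃                  
──────────────────────────┨─────┨                  
 [-] repo/                ┃     ┃        ┏━━━━━━━━━
   [+] static/            ┃     ┃        ┃ ImageVie
   [+] tests/             ┃     ┃        ┠─────────
   tsconfig.json          ┃     ┃        ┃ █       
                          ┃     ┃        ┃ █ ██████
                          ┃     ┃        ┃   █   █ 
                          ┃     ┃        ┃████ █ ██
                          ┃█    ┃        ┃     █   
                          ┃█    ┃        ┃ ███ ████
                          ┃██   ┃        ┃ █   █   
                          ┃█    ┃        ┃ █ █ ████
                          ┃█    ┃        ┗━━━━━━━━━
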